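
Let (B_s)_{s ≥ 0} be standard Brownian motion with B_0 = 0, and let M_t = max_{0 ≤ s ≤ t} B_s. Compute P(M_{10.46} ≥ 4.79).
P(M_{10.46} ≥ 4.79) = 2·P(B_{10.46} ≥ 4.79) = 2(1 − Φ(4.79/√10.46)) ≈ 0.1386

By the reflection principle for Brownian motion, P(M_t ≥ a) = 2 · P(B_t ≥ a) for a ≥ 0. Since B_t ~ N(0, t), P(B_t ≥ 4.79) = 1 − Φ(4.79/√t) = 1 − Φ(4.79/√10.46) = 1 − Φ(1.4810). So
  P(M_{10.46} ≥ 4.79) = 2(1 − Φ(1.4810)) ≈ 0.1386.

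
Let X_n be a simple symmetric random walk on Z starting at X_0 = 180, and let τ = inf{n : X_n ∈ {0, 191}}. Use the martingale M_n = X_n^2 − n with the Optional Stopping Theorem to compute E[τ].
E[τ] = 1980

M_n = X_n^2 − n is a martingale (since E[X_{n+1}^2 | F_n] = X_n^2 + 1). By OST (τ has finite mean in a bounded region), E[M_τ] = E[M_0] = X_0^2 − 0 = 180^2 = 32400. Also E[M_τ] = E[X_τ^2] − E[τ]. The walk exits at 0 or 191, with P(hit 191 first) = 180/191, so E[X_τ^2] = 191^2 · 180/191 + 0 = 34380. Thus E[τ] = E[X_τ^2] − E[M_τ] = 34380 − 32400 = 1980 = 180(191 − 180) = 1980.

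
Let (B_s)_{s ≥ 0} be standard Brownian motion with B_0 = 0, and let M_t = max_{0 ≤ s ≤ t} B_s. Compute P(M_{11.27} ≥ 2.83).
P(M_{11.27} ≥ 2.83) = 2·P(B_{11.27} ≥ 2.83) = 2(1 − Φ(2.83/√11.27)) ≈ 0.3992

By the reflection principle for Brownian motion, P(M_t ≥ a) = 2 · P(B_t ≥ a) for a ≥ 0. Since B_t ~ N(0, t), P(B_t ≥ 2.83) = 1 − Φ(2.83/√t) = 1 − Φ(2.83/√11.27) = 1 − Φ(0.8430). So
  P(M_{11.27} ≥ 2.83) = 2(1 − Φ(0.8430)) ≈ 0.3992.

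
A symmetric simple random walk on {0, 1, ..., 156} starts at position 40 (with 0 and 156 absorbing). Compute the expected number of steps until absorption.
E[τ | X_0 = 40] = 4640

Let v_k = E[τ | X_0 = k]. Boundary: v_0 = v_156 = 0. Recurrence: v_k = 1 + (v_{k-1} + v_{k+1})/2 for 1 ≤ k ≤ 155. The particular solution to v_k − (v_{k-1} + v_{k+1})/2 = 1 is v_k = −k^2. Adding homogeneous solution A + B k and matching boundaries gives v_k = k (156 − k). Substituting k = 40: v_40 = 40 · 116 = 4640.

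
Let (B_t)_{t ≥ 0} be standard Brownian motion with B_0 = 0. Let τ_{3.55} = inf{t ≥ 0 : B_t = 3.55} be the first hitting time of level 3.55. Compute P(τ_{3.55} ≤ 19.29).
P(τ_{3.55} ≤ 19.29) = 2(1 − Φ(3.55/√19.29)) = 2(1 − Φ(0.8083)) ≈ 0.4189

By the reflection principle for standard BM, P(τ_b ≤ t) = 2 · P(B_t ≥ b). Since B_t ~ N(0, t), P(B_t ≥ 3.55) = 1 − Φ(3.55/√t) = 1 − Φ(3.55/√19.29) = 1 − Φ(0.8083) ≈ 0.20946. Doubling: P(τ_{3.55} ≤ 19.29) ≈ 2 · 0.20946 = 0.41892 ≈ 0.4189.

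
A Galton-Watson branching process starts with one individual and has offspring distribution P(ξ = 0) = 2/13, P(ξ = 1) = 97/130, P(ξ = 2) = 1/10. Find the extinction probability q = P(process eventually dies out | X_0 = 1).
q = 1

Mean offspring μ = 0·2/13 + 1·97/130 + 2·1/10 = 123/130 ≤ 1. For μ ≤ 1 with offspring not concentrated at 1, the Galton-Watson process goes extinct almost surely, so q = 1.
(Algebraic check: The pgf is f(s) = 2/13 + 97/130·s + 1/10·s². The extinction probability q is the smallest fixed point of f in [0, 1]. Setting s = f(s):
  1/10·s² + (97/130 − 1)·s + 2/13 = 0
  1/10·s² − (2/13 + 1/10)·s + 2/13 = 0
which factors as (s − 1)·(1/10·s − 2/13) = 0, giving roots s = 1 and s = (2/13)/(1/10) = 20/13. Since 20/13 ≥ 1, the smallest root in [0, 1] is s = 1.)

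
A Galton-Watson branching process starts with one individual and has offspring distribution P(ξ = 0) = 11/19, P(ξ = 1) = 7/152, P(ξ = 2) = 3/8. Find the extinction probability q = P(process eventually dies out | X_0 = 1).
q = 1

Mean offspring μ = 0·11/19 + 1·7/152 + 2·3/8 = 121/152 ≤ 1. For μ ≤ 1 with offspring not concentrated at 1, the Galton-Watson process goes extinct almost surely, so q = 1.
(Algebraic check: The pgf is f(s) = 11/19 + 7/152·s + 3/8·s². The extinction probability q is the smallest fixed point of f in [0, 1]. Setting s = f(s):
  3/8·s² + (7/152 − 1)·s + 11/19 = 0
  3/8·s² − (11/19 + 3/8)·s + 11/19 = 0
which factors as (s − 1)·(3/8·s − 11/19) = 0, giving roots s = 1 and s = (11/19)/(3/8) = 88/57. Since 88/57 ≥ 1, the smallest root in [0, 1] is s = 1.)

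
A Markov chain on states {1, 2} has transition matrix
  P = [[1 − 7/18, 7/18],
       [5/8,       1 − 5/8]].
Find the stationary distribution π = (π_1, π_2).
π_1 = 45/73, π_2 = 28/73

Solve πP = π with π_1 + π_2 = 1. From πP = π: π_1 · (1 − 7/18) + π_2 · 5/8 = π_1 ⇒ π_2 · 5/8 = π_1 · 7/18 ⇒ π_2/π_1 = (7/18)/(5/8) = 28/45. Together with π_1 + π_2 = 1:
  π_1 = (5/8)/(7/18 + 5/8) = (5/8)/(73/72) = 45/73,
  π_2 = (7/18)/(7/18 + 5/8) = (7/18)/(73/72) = 28/73.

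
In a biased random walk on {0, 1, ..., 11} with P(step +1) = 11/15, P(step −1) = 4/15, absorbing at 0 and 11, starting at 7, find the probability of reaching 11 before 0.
P(hit 11 before 0) = (1 − (4/11)^7) / (1 − (4/11)^11) = 40724541781/40758210901

Let u_k denote P(reach 11 before 0 | start at k). Boundary: u_0 = 0, u_11 = 1. Recurrence: u_k = 11/15·u_{k+1} + 4/15·u_{k-1} for 1 ≤ k ≤ 10. Try u_k = A + B·r^k with r = q/p = (4/15)/(11/15) = 4/11. Substitution satisfies the recurrence; boundary conditions give:
  u_k = (1 − r^k) / (1 − r^N) = (1 − (4/11)^7) / (1 − (4/11)^11) = 40724541781/40758210901.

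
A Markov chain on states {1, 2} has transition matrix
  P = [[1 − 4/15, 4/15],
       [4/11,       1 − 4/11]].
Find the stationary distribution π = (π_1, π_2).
π_1 = 15/26, π_2 = 11/26

Solve πP = π with π_1 + π_2 = 1. From πP = π: π_1 · (1 − 4/15) + π_2 · 4/11 = π_1 ⇒ π_2 · 4/11 = π_1 · 4/15 ⇒ π_2/π_1 = (4/15)/(4/11) = 11/15. Together with π_1 + π_2 = 1:
  π_1 = (4/11)/(4/15 + 4/11) = (4/11)/(104/165) = 15/26,
  π_2 = (4/15)/(4/15 + 4/11) = (4/15)/(104/165) = 11/26.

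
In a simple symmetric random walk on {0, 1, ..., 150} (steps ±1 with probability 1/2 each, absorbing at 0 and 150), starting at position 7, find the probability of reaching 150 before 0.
P(hit 150 before 0) = 7/150

Let u_k = P(hit 150 before 0 | start at k). Then u_0 = 0, u_150 = 1, and u_k = u_{k-1}/2 + u_{k+1}/2 for 1 ≤ k ≤ 149. This harmonic recurrence is solved by u_k = k/150, giving u_7 = 7/150.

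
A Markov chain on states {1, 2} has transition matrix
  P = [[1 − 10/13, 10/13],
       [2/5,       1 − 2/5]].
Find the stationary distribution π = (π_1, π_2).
π_1 = 13/38, π_2 = 25/38

Solve πP = π with π_1 + π_2 = 1. From πP = π: π_1 · (1 − 10/13) + π_2 · 2/5 = π_1 ⇒ π_2 · 2/5 = π_1 · 10/13 ⇒ π_2/π_1 = (10/13)/(2/5) = 25/13. Together with π_1 + π_2 = 1:
  π_1 = (2/5)/(10/13 + 2/5) = (2/5)/(76/65) = 13/38,
  π_2 = (10/13)/(10/13 + 2/5) = (10/13)/(76/65) = 25/38.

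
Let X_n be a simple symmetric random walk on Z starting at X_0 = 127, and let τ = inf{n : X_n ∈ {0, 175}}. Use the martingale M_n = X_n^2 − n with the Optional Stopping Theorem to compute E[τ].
E[τ] = 6096

M_n = X_n^2 − n is a martingale (since E[X_{n+1}^2 | F_n] = X_n^2 + 1). By OST (τ has finite mean in a bounded region), E[M_τ] = E[M_0] = X_0^2 − 0 = 127^2 = 16129. Also E[M_τ] = E[X_τ^2] − E[τ]. The walk exits at 0 or 175, with P(hit 175 first) = 127/175, so E[X_τ^2] = 175^2 · 127/175 + 0 = 22225. Thus E[τ] = E[X_τ^2] − E[M_τ] = 22225 − 16129 = 6096 = 127(175 − 127) = 6096.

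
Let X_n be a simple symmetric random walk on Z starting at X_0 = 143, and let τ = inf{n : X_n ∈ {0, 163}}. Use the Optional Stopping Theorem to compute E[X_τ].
E[X_τ] = 143

X_n is a martingale and τ is a bounded-mean stopping time (indeed τ is finite a.s. with bounded expectation since the walk is in a bounded region). By the OST, E[X_τ] = E[X_0] = 143. Equivalently: E[X_τ] = 163 · P(hit 163 first) + 0 · P(hit 0 first) = 163 · (143/163) = 143.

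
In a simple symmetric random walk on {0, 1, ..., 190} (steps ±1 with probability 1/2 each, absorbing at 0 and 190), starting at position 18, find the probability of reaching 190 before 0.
P(hit 190 before 0) = 18/190 = 9/95

Let u_k = P(hit 190 before 0 | start at k). Then u_0 = 0, u_190 = 1, and u_k = u_{k-1}/2 + u_{k+1}/2 for 1 ≤ k ≤ 189. This harmonic recurrence is solved by u_k = k/190, giving u_18 = 18/190 = 9/95.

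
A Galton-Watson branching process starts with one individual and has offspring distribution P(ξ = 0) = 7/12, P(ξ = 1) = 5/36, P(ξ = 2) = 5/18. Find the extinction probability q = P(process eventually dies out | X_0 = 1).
q = 1

Mean offspring μ = 0·7/12 + 1·5/36 + 2·5/18 = 25/36 ≤ 1. For μ ≤ 1 with offspring not concentrated at 1, the Galton-Watson process goes extinct almost surely, so q = 1.
(Algebraic check: The pgf is f(s) = 7/12 + 5/36·s + 5/18·s². The extinction probability q is the smallest fixed point of f in [0, 1]. Setting s = f(s):
  5/18·s² + (5/36 − 1)·s + 7/12 = 0
  5/18·s² − (7/12 + 5/18)·s + 7/12 = 0
which factors as (s − 1)·(5/18·s − 7/12) = 0, giving roots s = 1 and s = (7/12)/(5/18) = 21/10. Since 21/10 ≥ 1, the smallest root in [0, 1] is s = 1.)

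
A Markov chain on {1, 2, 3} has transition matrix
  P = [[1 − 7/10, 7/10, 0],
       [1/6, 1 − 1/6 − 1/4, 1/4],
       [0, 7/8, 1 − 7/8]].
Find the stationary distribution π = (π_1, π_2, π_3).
π = (5/32, 21/32, 3/16)

This is a birth-death chain on three states, which satisfies detailed balance: π_1 · P_{12} = π_2 · P_{21} and π_2 · P_{23} = π_3 · P_{32}.
From π_1 · 7/10 = π_2 · 1/6: π_2/π_1 = (7/10)/(1/6) = 21/5.
From π_2 · 1/4 = π_3 · 7/8: π_3/π_2 = (1/4)/(7/8) = 2/7.
Take π_1 proportional to 1; then unnormalized π = (1, 21/5, 6/5). Normalize by dividing by the sum 32/5:
  π = (5/32, 21/32, 3/16).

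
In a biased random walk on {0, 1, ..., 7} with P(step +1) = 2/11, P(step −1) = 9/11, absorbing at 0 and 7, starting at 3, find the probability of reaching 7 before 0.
P(hit 7 before 0) = (1 − (9/2)^3) / (1 − (9/2)^7) = 1648/683263

Let u_k denote P(reach 7 before 0 | start at k). Boundary: u_0 = 0, u_7 = 1. Recurrence: u_k = 2/11·u_{k+1} + 9/11·u_{k-1} for 1 ≤ k ≤ 6. Try u_k = A + B·r^k with r = q/p = (9/11)/(2/11) = 9/2. Substitution satisfies the recurrence; boundary conditions give:
  u_k = (1 − r^k) / (1 − r^N) = (1 − (9/2)^3) / (1 − (9/2)^7) = 1648/683263.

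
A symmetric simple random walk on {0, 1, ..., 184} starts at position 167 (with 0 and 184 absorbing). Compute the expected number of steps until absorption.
E[τ | X_0 = 167] = 2839

Let v_k = E[τ | X_0 = k]. Boundary: v_0 = v_184 = 0. Recurrence: v_k = 1 + (v_{k-1} + v_{k+1})/2 for 1 ≤ k ≤ 183. The particular solution to v_k − (v_{k-1} + v_{k+1})/2 = 1 is v_k = −k^2. Adding homogeneous solution A + B k and matching boundaries gives v_k = k (184 − k). Substituting k = 167: v_167 = 167 · 17 = 2839.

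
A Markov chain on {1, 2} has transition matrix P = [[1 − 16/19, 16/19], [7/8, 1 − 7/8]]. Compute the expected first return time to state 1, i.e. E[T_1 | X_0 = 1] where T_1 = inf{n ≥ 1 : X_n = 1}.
E[T_1 | X_0 = 1] = 1/π_1 = 261/133

For an irreducible recurrent Markov chain with stationary distribution π, E[T_i | X_0 = i] = 1/π_i (Kac's formula). Here π_1 = (7/8)/(16/19 + 7/8) = (7/8)/(261/152) = 133/261, so E[T_1 | X_0 = 1] = 1/π_1 = (16/19 + 7/8)/(7/8) = (261/152)/(7/8) = 261/133.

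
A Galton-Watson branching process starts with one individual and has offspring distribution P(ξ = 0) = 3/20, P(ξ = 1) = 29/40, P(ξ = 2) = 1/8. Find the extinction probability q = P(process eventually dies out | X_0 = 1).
q = 1

Mean offspring μ = 0·3/20 + 1·29/40 + 2·1/8 = 39/40 ≤ 1. For μ ≤ 1 with offspring not concentrated at 1, the Galton-Watson process goes extinct almost surely, so q = 1.
(Algebraic check: The pgf is f(s) = 3/20 + 29/40·s + 1/8·s². The extinction probability q is the smallest fixed point of f in [0, 1]. Setting s = f(s):
  1/8·s² + (29/40 − 1)·s + 3/20 = 0
  1/8·s² − (3/20 + 1/8)·s + 3/20 = 0
which factors as (s − 1)·(1/8·s − 3/20) = 0, giving roots s = 1 and s = (3/20)/(1/8) = 6/5. Since 6/5 ≥ 1, the smallest root in [0, 1] is s = 1.)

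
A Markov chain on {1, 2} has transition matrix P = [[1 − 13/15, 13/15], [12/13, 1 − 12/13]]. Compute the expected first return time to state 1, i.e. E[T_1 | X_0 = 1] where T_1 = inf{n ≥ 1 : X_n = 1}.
E[T_1 | X_0 = 1] = 1/π_1 = 349/180

For an irreducible recurrent Markov chain with stationary distribution π, E[T_i | X_0 = i] = 1/π_i (Kac's formula). Here π_1 = (12/13)/(13/15 + 12/13) = (12/13)/(349/195) = 180/349, so E[T_1 | X_0 = 1] = 1/π_1 = (13/15 + 12/13)/(12/13) = (349/195)/(12/13) = 349/180.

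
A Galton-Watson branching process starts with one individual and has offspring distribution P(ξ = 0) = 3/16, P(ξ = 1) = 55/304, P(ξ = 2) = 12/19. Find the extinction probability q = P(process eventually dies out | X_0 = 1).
q = 19/64

The pgf is f(s) = 3/16 + 55/304·s + 12/19·s². The extinction probability q is the smallest fixed point of f in [0, 1]. Setting s = f(s):
  12/19·s² + (55/304 − 1)·s + 3/16 = 0
  12/19·s² − (3/16 + 12/19)·s + 3/16 = 0
which factors as (s − 1)·(12/19·s − 3/16) = 0, giving roots s = 1 and s = (3/16)/(12/19) = 19/64.
Mean offspring μ = 55/304 + 2·12/19 = 439/304 > 1 (supercritical), so q < 1. The extinction probability is the smaller root: q = (3/16)/(12/19) = 19/64.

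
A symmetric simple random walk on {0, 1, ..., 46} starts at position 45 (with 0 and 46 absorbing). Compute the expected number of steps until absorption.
E[τ | X_0 = 45] = 45

Let v_k = E[τ | X_0 = k]. Boundary: v_0 = v_46 = 0. Recurrence: v_k = 1 + (v_{k-1} + v_{k+1})/2 for 1 ≤ k ≤ 45. The particular solution to v_k − (v_{k-1} + v_{k+1})/2 = 1 is v_k = −k^2. Adding homogeneous solution A + B k and matching boundaries gives v_k = k (46 − k). Substituting k = 45: v_45 = 45 · 1 = 45.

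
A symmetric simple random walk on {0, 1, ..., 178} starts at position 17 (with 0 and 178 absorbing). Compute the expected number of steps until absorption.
E[τ | X_0 = 17] = 2737

Let v_k = E[τ | X_0 = k]. Boundary: v_0 = v_178 = 0. Recurrence: v_k = 1 + (v_{k-1} + v_{k+1})/2 for 1 ≤ k ≤ 177. The particular solution to v_k − (v_{k-1} + v_{k+1})/2 = 1 is v_k = −k^2. Adding homogeneous solution A + B k and matching boundaries gives v_k = k (178 − k). Substituting k = 17: v_17 = 17 · 161 = 2737.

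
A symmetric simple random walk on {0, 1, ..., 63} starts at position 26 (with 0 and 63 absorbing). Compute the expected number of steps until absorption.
E[τ | X_0 = 26] = 962

Let v_k = E[τ | X_0 = k]. Boundary: v_0 = v_63 = 0. Recurrence: v_k = 1 + (v_{k-1} + v_{k+1})/2 for 1 ≤ k ≤ 62. The particular solution to v_k − (v_{k-1} + v_{k+1})/2 = 1 is v_k = −k^2. Adding homogeneous solution A + B k and matching boundaries gives v_k = k (63 − k). Substituting k = 26: v_26 = 26 · 37 = 962.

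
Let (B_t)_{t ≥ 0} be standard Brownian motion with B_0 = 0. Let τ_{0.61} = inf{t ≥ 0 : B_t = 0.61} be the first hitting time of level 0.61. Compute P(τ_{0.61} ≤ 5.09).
P(τ_{0.61} ≤ 5.09) = 2(1 − Φ(0.61/√5.09)) = 2(1 − Φ(0.2704)) ≈ 0.7869

By the reflection principle for standard BM, P(τ_b ≤ t) = 2 · P(B_t ≥ b). Since B_t ~ N(0, t), P(B_t ≥ 0.61) = 1 − Φ(0.61/√t) = 1 − Φ(0.61/√5.09) = 1 − Φ(0.2704) ≈ 0.39343. Doubling: P(τ_{0.61} ≤ 5.09) ≈ 2 · 0.39343 = 0.78686 ≈ 0.7869.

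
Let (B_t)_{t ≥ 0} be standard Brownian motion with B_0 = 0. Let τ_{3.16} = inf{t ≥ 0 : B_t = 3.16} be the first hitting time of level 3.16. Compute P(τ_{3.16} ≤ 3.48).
P(τ_{3.16} ≤ 3.48) = 2(1 − Φ(3.16/√3.48)) = 2(1 − Φ(1.6939)) ≈ 0.0903

By the reflection principle for standard BM, P(τ_b ≤ t) = 2 · P(B_t ≥ b). Since B_t ~ N(0, t), P(B_t ≥ 3.16) = 1 − Φ(3.16/√t) = 1 − Φ(3.16/√3.48) = 1 − Φ(1.6939) ≈ 0.04514. Doubling: P(τ_{3.16} ≤ 3.48) ≈ 2 · 0.04514 = 0.09028 ≈ 0.0903.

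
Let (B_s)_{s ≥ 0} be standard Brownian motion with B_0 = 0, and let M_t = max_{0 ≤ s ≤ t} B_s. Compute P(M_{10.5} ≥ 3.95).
P(M_{10.5} ≥ 3.95) = 2·P(B_{10.5} ≥ 3.95) = 2(1 − Φ(3.95/√10.5)) ≈ 0.2228

By the reflection principle for Brownian motion, P(M_t ≥ a) = 2 · P(B_t ≥ a) for a ≥ 0. Since B_t ~ N(0, t), P(B_t ≥ 3.95) = 1 − Φ(3.95/√t) = 1 − Φ(3.95/√10.5) = 1 − Φ(1.2190). So
  P(M_{10.5} ≥ 3.95) = 2(1 − Φ(1.2190)) ≈ 0.2228.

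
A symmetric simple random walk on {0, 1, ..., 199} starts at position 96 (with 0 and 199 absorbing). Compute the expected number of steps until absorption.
E[τ | X_0 = 96] = 9888

Let v_k = E[τ | X_0 = k]. Boundary: v_0 = v_199 = 0. Recurrence: v_k = 1 + (v_{k-1} + v_{k+1})/2 for 1 ≤ k ≤ 198. The particular solution to v_k − (v_{k-1} + v_{k+1})/2 = 1 is v_k = −k^2. Adding homogeneous solution A + B k and matching boundaries gives v_k = k (199 − k). Substituting k = 96: v_96 = 96 · 103 = 9888.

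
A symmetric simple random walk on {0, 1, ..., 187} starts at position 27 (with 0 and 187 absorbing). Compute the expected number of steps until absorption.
E[τ | X_0 = 27] = 4320

Let v_k = E[τ | X_0 = k]. Boundary: v_0 = v_187 = 0. Recurrence: v_k = 1 + (v_{k-1} + v_{k+1})/2 for 1 ≤ k ≤ 186. The particular solution to v_k − (v_{k-1} + v_{k+1})/2 = 1 is v_k = −k^2. Adding homogeneous solution A + B k and matching boundaries gives v_k = k (187 − k). Substituting k = 27: v_27 = 27 · 160 = 4320.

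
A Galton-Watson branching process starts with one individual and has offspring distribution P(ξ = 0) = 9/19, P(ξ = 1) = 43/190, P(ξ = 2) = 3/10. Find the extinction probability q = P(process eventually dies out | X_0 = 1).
q = 1

Mean offspring μ = 0·9/19 + 1·43/190 + 2·3/10 = 157/190 ≤ 1. For μ ≤ 1 with offspring not concentrated at 1, the Galton-Watson process goes extinct almost surely, so q = 1.
(Algebraic check: The pgf is f(s) = 9/19 + 43/190·s + 3/10·s². The extinction probability q is the smallest fixed point of f in [0, 1]. Setting s = f(s):
  3/10·s² + (43/190 − 1)·s + 9/19 = 0
  3/10·s² − (9/19 + 3/10)·s + 9/19 = 0
which factors as (s − 1)·(3/10·s − 9/19) = 0, giving roots s = 1 and s = (9/19)/(3/10) = 30/19. Since 30/19 ≥ 1, the smallest root in [0, 1] is s = 1.)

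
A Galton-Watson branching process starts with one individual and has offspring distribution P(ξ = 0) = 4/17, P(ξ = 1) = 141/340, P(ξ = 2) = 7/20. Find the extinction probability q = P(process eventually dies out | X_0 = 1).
q = 80/119

The pgf is f(s) = 4/17 + 141/340·s + 7/20·s². The extinction probability q is the smallest fixed point of f in [0, 1]. Setting s = f(s):
  7/20·s² + (141/340 − 1)·s + 4/17 = 0
  7/20·s² − (4/17 + 7/20)·s + 4/17 = 0
which factors as (s − 1)·(7/20·s − 4/17) = 0, giving roots s = 1 and s = (4/17)/(7/20) = 80/119.
Mean offspring μ = 141/340 + 2·7/20 = 379/340 > 1 (supercritical), so q < 1. The extinction probability is the smaller root: q = (4/17)/(7/20) = 80/119.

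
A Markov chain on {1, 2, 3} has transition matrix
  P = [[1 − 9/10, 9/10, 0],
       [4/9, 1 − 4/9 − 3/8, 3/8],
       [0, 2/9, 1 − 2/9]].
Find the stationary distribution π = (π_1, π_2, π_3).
π = (640/4123, 1296/4123, 2187/4123)

This is a birth-death chain on three states, which satisfies detailed balance: π_1 · P_{12} = π_2 · P_{21} and π_2 · P_{23} = π_3 · P_{32}.
From π_1 · 9/10 = π_2 · 4/9: π_2/π_1 = (9/10)/(4/9) = 81/40.
From π_2 · 3/8 = π_3 · 2/9: π_3/π_2 = (3/8)/(2/9) = 27/16.
Take π_1 proportional to 1; then unnormalized π = (1, 81/40, 2187/640). Normalize by dividing by the sum 4123/640:
  π = (640/4123, 1296/4123, 2187/4123).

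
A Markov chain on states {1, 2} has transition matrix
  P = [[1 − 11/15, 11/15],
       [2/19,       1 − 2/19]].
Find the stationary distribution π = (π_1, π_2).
π_1 = 30/239, π_2 = 209/239

Solve πP = π with π_1 + π_2 = 1. From πP = π: π_1 · (1 − 11/15) + π_2 · 2/19 = π_1 ⇒ π_2 · 2/19 = π_1 · 11/15 ⇒ π_2/π_1 = (11/15)/(2/19) = 209/30. Together with π_1 + π_2 = 1:
  π_1 = (2/19)/(11/15 + 2/19) = (2/19)/(239/285) = 30/239,
  π_2 = (11/15)/(11/15 + 2/19) = (11/15)/(239/285) = 209/239.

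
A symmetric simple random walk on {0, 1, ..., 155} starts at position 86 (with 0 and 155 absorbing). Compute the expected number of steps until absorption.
E[τ | X_0 = 86] = 5934

Let v_k = E[τ | X_0 = k]. Boundary: v_0 = v_155 = 0. Recurrence: v_k = 1 + (v_{k-1} + v_{k+1})/2 for 1 ≤ k ≤ 154. The particular solution to v_k − (v_{k-1} + v_{k+1})/2 = 1 is v_k = −k^2. Adding homogeneous solution A + B k and matching boundaries gives v_k = k (155 − k). Substituting k = 86: v_86 = 86 · 69 = 5934.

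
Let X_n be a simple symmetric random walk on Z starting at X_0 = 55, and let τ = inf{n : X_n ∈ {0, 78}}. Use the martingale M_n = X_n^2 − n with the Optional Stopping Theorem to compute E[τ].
E[τ] = 1265

M_n = X_n^2 − n is a martingale (since E[X_{n+1}^2 | F_n] = X_n^2 + 1). By OST (τ has finite mean in a bounded region), E[M_τ] = E[M_0] = X_0^2 − 0 = 55^2 = 3025. Also E[M_τ] = E[X_τ^2] − E[τ]. The walk exits at 0 or 78, with P(hit 78 first) = 55/78, so E[X_τ^2] = 78^2 · 55/78 + 0 = 4290. Thus E[τ] = E[X_τ^2] − E[M_τ] = 4290 − 3025 = 1265 = 55(78 − 55) = 1265.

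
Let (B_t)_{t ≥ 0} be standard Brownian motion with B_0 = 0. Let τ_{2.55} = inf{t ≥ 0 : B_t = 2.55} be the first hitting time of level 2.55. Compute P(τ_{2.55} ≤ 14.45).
P(τ_{2.55} ≤ 14.45) = 2(1 − Φ(2.55/√14.45)) = 2(1 − Φ(0.6708)) ≈ 0.5023

By the reflection principle for standard BM, P(τ_b ≤ t) = 2 · P(B_t ≥ b). Since B_t ~ N(0, t), P(B_t ≥ 2.55) = 1 − Φ(2.55/√t) = 1 − Φ(2.55/√14.45) = 1 − Φ(0.6708) ≈ 0.25117. Doubling: P(τ_{2.55} ≤ 14.45) ≈ 2 · 0.25117 = 0.50234 ≈ 0.5023.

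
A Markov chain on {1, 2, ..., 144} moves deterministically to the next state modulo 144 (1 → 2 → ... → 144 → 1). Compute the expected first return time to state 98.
E[T_98 | X_0 = 98] = 144

The chain cycles deterministically, so starting at state 98 it returns in exactly 144 steps. Equivalently, the stationary distribution is uniform π_j = 1/144 for every state j, so by Kac's formula E[T_98] = 1/π_98 = 144.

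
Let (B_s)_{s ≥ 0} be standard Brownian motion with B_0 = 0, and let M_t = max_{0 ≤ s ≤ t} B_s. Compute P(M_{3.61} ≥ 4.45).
P(M_{3.61} ≥ 4.45) = 2·P(B_{3.61} ≥ 4.45) = 2(1 − Φ(4.45/√3.61)) ≈ 0.0192

By the reflection principle for Brownian motion, P(M_t ≥ a) = 2 · P(B_t ≥ a) for a ≥ 0. Since B_t ~ N(0, t), P(B_t ≥ 4.45) = 1 − Φ(4.45/√t) = 1 − Φ(4.45/√3.61) = 1 − Φ(2.3421). So
  P(M_{3.61} ≥ 4.45) = 2(1 − Φ(2.3421)) ≈ 0.0192.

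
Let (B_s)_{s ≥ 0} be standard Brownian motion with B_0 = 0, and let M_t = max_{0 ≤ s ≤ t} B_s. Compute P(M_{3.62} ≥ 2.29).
P(M_{3.62} ≥ 2.29) = 2·P(B_{3.62} ≥ 2.29) = 2(1 − Φ(2.29/√3.62)) ≈ 0.2287

By the reflection principle for Brownian motion, P(M_t ≥ a) = 2 · P(B_t ≥ a) for a ≥ 0. Since B_t ~ N(0, t), P(B_t ≥ 2.29) = 1 − Φ(2.29/√t) = 1 − Φ(2.29/√3.62) = 1 − Φ(1.2036). So
  P(M_{3.62} ≥ 2.29) = 2(1 − Φ(1.2036)) ≈ 0.2287.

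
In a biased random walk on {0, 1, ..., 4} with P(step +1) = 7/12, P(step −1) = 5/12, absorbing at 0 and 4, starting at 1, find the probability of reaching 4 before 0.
P(hit 4 before 0) = (1 − (5/7)^1) / (1 − (5/7)^4) = 343/888

Let u_k denote P(reach 4 before 0 | start at k). Boundary: u_0 = 0, u_4 = 1. Recurrence: u_k = 7/12·u_{k+1} + 5/12·u_{k-1} for 1 ≤ k ≤ 3. Try u_k = A + B·r^k with r = q/p = (5/12)/(7/12) = 5/7. Substitution satisfies the recurrence; boundary conditions give:
  u_k = (1 − r^k) / (1 − r^N) = (1 − (5/7)^1) / (1 − (5/7)^4) = 343/888.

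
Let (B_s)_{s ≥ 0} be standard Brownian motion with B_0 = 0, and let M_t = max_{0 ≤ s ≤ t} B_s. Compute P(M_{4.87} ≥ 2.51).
P(M_{4.87} ≥ 2.51) = 2·P(B_{4.87} ≥ 2.51) = 2(1 − Φ(2.51/√4.87)) ≈ 0.2554

By the reflection principle for Brownian motion, P(M_t ≥ a) = 2 · P(B_t ≥ a) for a ≥ 0. Since B_t ~ N(0, t), P(B_t ≥ 2.51) = 1 − Φ(2.51/√t) = 1 − Φ(2.51/√4.87) = 1 − Φ(1.1374). So
  P(M_{4.87} ≥ 2.51) = 2(1 − Φ(1.1374)) ≈ 0.2554.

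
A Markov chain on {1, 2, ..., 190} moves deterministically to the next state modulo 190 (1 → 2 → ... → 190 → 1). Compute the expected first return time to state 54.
E[T_54 | X_0 = 54] = 190

The chain cycles deterministically, so starting at state 54 it returns in exactly 190 steps. Equivalently, the stationary distribution is uniform π_j = 1/190 for every state j, so by Kac's formula E[T_54] = 1/π_54 = 190.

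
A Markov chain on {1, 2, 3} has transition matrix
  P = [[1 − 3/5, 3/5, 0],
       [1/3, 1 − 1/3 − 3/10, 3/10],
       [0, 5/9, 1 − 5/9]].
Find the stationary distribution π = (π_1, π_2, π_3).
π = (250/943, 450/943, 243/943)

This is a birth-death chain on three states, which satisfies detailed balance: π_1 · P_{12} = π_2 · P_{21} and π_2 · P_{23} = π_3 · P_{32}.
From π_1 · 3/5 = π_2 · 1/3: π_2/π_1 = (3/5)/(1/3) = 9/5.
From π_2 · 3/10 = π_3 · 5/9: π_3/π_2 = (3/10)/(5/9) = 27/50.
Take π_1 proportional to 1; then unnormalized π = (1, 9/5, 243/250). Normalize by dividing by the sum 943/250:
  π = (250/943, 450/943, 243/943).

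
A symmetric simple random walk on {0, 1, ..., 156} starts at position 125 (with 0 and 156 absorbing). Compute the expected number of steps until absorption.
E[τ | X_0 = 125] = 3875

Let v_k = E[τ | X_0 = k]. Boundary: v_0 = v_156 = 0. Recurrence: v_k = 1 + (v_{k-1} + v_{k+1})/2 for 1 ≤ k ≤ 155. The particular solution to v_k − (v_{k-1} + v_{k+1})/2 = 1 is v_k = −k^2. Adding homogeneous solution A + B k and matching boundaries gives v_k = k (156 − k). Substituting k = 125: v_125 = 125 · 31 = 3875.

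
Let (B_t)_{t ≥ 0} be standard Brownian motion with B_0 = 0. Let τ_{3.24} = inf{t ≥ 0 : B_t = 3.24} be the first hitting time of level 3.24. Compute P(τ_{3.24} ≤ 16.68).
P(τ_{3.24} ≤ 16.68) = 2(1 − Φ(3.24/√16.68)) = 2(1 − Φ(0.7933)) ≈ 0.4276

By the reflection principle for standard BM, P(τ_b ≤ t) = 2 · P(B_t ≥ b). Since B_t ~ N(0, t), P(B_t ≥ 3.24) = 1 − Φ(3.24/√t) = 1 − Φ(3.24/√16.68) = 1 − Φ(0.7933) ≈ 0.21380. Doubling: P(τ_{3.24} ≤ 16.68) ≈ 2 · 0.21380 = 0.42760 ≈ 0.4276.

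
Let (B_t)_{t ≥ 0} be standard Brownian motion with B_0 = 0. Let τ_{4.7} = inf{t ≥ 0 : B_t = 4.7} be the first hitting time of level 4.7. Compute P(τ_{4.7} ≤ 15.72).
P(τ_{4.7} ≤ 15.72) = 2(1 − Φ(4.7/√15.72)) = 2(1 − Φ(1.1854)) ≈ 0.2359

By the reflection principle for standard BM, P(τ_b ≤ t) = 2 · P(B_t ≥ b). Since B_t ~ N(0, t), P(B_t ≥ 4.7) = 1 − Φ(4.7/√t) = 1 − Φ(4.7/√15.72) = 1 − Φ(1.1854) ≈ 0.11793. Doubling: P(τ_{4.7} ≤ 15.72) ≈ 2 · 0.11793 = 0.23586 ≈ 0.2359.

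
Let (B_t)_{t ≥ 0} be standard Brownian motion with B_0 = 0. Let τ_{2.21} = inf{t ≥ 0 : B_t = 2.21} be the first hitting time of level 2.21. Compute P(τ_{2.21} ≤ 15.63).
P(τ_{2.21} ≤ 15.63) = 2(1 − Φ(2.21/√15.63)) = 2(1 − Φ(0.5590)) ≈ 0.5762

By the reflection principle for standard BM, P(τ_b ≤ t) = 2 · P(B_t ≥ b). Since B_t ~ N(0, t), P(B_t ≥ 2.21) = 1 − Φ(2.21/√t) = 1 − Φ(2.21/√15.63) = 1 − Φ(0.5590) ≈ 0.28808. Doubling: P(τ_{2.21} ≤ 15.63) ≈ 2 · 0.28808 = 0.57616 ≈ 0.5762.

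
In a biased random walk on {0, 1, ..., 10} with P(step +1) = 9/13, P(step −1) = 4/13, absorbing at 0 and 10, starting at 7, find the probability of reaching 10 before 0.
P(hit 10 before 0) = (1 − (4/9)^7) / (1 − (4/9)^10) = 694968093/697147165

Let u_k denote P(reach 10 before 0 | start at k). Boundary: u_0 = 0, u_10 = 1. Recurrence: u_k = 9/13·u_{k+1} + 4/13·u_{k-1} for 1 ≤ k ≤ 9. Try u_k = A + B·r^k with r = q/p = (4/13)/(9/13) = 4/9. Substitution satisfies the recurrence; boundary conditions give:
  u_k = (1 − r^k) / (1 − r^N) = (1 − (4/9)^7) / (1 − (4/9)^10) = 694968093/697147165.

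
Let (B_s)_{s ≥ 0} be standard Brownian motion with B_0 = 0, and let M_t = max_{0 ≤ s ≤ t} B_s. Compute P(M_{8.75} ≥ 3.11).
P(M_{8.75} ≥ 3.11) = 2·P(B_{8.75} ≥ 3.11) = 2(1 − Φ(3.11/√8.75)) ≈ 0.2931

By the reflection principle for Brownian motion, P(M_t ≥ a) = 2 · P(B_t ≥ a) for a ≥ 0. Since B_t ~ N(0, t), P(B_t ≥ 3.11) = 1 − Φ(3.11/√t) = 1 − Φ(3.11/√8.75) = 1 − Φ(1.0514). So
  P(M_{8.75} ≥ 3.11) = 2(1 − Φ(1.0514)) ≈ 0.2931.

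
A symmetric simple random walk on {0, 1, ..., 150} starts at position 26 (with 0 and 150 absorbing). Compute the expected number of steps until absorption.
E[τ | X_0 = 26] = 3224

Let v_k = E[τ | X_0 = k]. Boundary: v_0 = v_150 = 0. Recurrence: v_k = 1 + (v_{k-1} + v_{k+1})/2 for 1 ≤ k ≤ 149. The particular solution to v_k − (v_{k-1} + v_{k+1})/2 = 1 is v_k = −k^2. Adding homogeneous solution A + B k and matching boundaries gives v_k = k (150 − k). Substituting k = 26: v_26 = 26 · 124 = 3224.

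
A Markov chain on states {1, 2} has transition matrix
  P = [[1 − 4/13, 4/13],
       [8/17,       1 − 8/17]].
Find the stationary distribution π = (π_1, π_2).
π_1 = 26/43, π_2 = 17/43

Solve πP = π with π_1 + π_2 = 1. From πP = π: π_1 · (1 − 4/13) + π_2 · 8/17 = π_1 ⇒ π_2 · 8/17 = π_1 · 4/13 ⇒ π_2/π_1 = (4/13)/(8/17) = 17/26. Together with π_1 + π_2 = 1:
  π_1 = (8/17)/(4/13 + 8/17) = (8/17)/(172/221) = 26/43,
  π_2 = (4/13)/(4/13 + 8/17) = (4/13)/(172/221) = 17/43.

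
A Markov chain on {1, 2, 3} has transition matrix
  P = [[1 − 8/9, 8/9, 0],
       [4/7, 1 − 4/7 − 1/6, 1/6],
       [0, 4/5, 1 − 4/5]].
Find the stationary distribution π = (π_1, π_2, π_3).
π = (108/311, 168/311, 35/311)

This is a birth-death chain on three states, which satisfies detailed balance: π_1 · P_{12} = π_2 · P_{21} and π_2 · P_{23} = π_3 · P_{32}.
From π_1 · 8/9 = π_2 · 4/7: π_2/π_1 = (8/9)/(4/7) = 14/9.
From π_2 · 1/6 = π_3 · 4/5: π_3/π_2 = (1/6)/(4/5) = 5/24.
Take π_1 proportional to 1; then unnormalized π = (1, 14/9, 35/108). Normalize by dividing by the sum 311/108:
  π = (108/311, 168/311, 35/311).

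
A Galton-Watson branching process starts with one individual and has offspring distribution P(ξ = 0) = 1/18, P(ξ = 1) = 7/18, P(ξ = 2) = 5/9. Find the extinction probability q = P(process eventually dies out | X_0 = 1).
q = 1/10

The pgf is f(s) = 1/18 + 7/18·s + 5/9·s². The extinction probability q is the smallest fixed point of f in [0, 1]. Setting s = f(s):
  5/9·s² + (7/18 − 1)·s + 1/18 = 0
  5/9·s² − (1/18 + 5/9)·s + 1/18 = 0
which factors as (s − 1)·(5/9·s − 1/18) = 0, giving roots s = 1 and s = (1/18)/(5/9) = 1/10.
Mean offspring μ = 7/18 + 2·5/9 = 3/2 > 1 (supercritical), so q < 1. The extinction probability is the smaller root: q = (1/18)/(5/9) = 1/10.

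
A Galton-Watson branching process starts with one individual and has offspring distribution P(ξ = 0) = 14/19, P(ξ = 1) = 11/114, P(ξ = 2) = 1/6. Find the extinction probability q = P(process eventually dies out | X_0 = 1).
q = 1

Mean offspring μ = 0·14/19 + 1·11/114 + 2·1/6 = 49/114 ≤ 1. For μ ≤ 1 with offspring not concentrated at 1, the Galton-Watson process goes extinct almost surely, so q = 1.
(Algebraic check: The pgf is f(s) = 14/19 + 11/114·s + 1/6·s². The extinction probability q is the smallest fixed point of f in [0, 1]. Setting s = f(s):
  1/6·s² + (11/114 − 1)·s + 14/19 = 0
  1/6·s² − (14/19 + 1/6)·s + 14/19 = 0
which factors as (s − 1)·(1/6·s − 14/19) = 0, giving roots s = 1 and s = (14/19)/(1/6) = 84/19. Since 84/19 ≥ 1, the smallest root in [0, 1] is s = 1.)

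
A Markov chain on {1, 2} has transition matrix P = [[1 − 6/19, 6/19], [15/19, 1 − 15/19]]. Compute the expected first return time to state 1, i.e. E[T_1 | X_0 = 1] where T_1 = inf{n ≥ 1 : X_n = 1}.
E[T_1 | X_0 = 1] = 1/π_1 = 7/5

For an irreducible recurrent Markov chain with stationary distribution π, E[T_i | X_0 = i] = 1/π_i (Kac's formula). Here π_1 = (15/19)/(6/19 + 15/19) = (15/19)/(21/19) = 5/7, so E[T_1 | X_0 = 1] = 1/π_1 = (6/19 + 15/19)/(15/19) = (21/19)/(15/19) = 7/5.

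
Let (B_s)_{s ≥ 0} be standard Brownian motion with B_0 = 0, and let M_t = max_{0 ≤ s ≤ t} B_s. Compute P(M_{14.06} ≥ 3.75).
P(M_{14.06} ≥ 3.75) = 2·P(B_{14.06} ≥ 3.75) = 2(1 − Φ(3.75/√14.06)) ≈ 0.3173

By the reflection principle for Brownian motion, P(M_t ≥ a) = 2 · P(B_t ≥ a) for a ≥ 0. Since B_t ~ N(0, t), P(B_t ≥ 3.75) = 1 − Φ(3.75/√t) = 1 − Φ(3.75/√14.06) = 1 − Φ(1.0001). So
  P(M_{14.06} ≥ 3.75) = 2(1 − Φ(1.0001)) ≈ 0.3173.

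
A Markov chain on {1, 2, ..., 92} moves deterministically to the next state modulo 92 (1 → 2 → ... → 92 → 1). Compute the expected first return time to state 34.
E[T_34 | X_0 = 34] = 92

The chain cycles deterministically, so starting at state 34 it returns in exactly 92 steps. Equivalently, the stationary distribution is uniform π_j = 1/92 for every state j, so by Kac's formula E[T_34] = 1/π_34 = 92.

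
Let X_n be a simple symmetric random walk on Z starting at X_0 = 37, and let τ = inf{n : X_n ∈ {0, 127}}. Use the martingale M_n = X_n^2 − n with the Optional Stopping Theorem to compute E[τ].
E[τ] = 3330

M_n = X_n^2 − n is a martingale (since E[X_{n+1}^2 | F_n] = X_n^2 + 1). By OST (τ has finite mean in a bounded region), E[M_τ] = E[M_0] = X_0^2 − 0 = 37^2 = 1369. Also E[M_τ] = E[X_τ^2] − E[τ]. The walk exits at 0 or 127, with P(hit 127 first) = 37/127, so E[X_τ^2] = 127^2 · 37/127 + 0 = 4699. Thus E[τ] = E[X_τ^2] − E[M_τ] = 4699 − 1369 = 3330 = 37(127 − 37) = 3330.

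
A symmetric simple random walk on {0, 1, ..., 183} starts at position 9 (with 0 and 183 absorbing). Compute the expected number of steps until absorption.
E[τ | X_0 = 9] = 1566

Let v_k = E[τ | X_0 = k]. Boundary: v_0 = v_183 = 0. Recurrence: v_k = 1 + (v_{k-1} + v_{k+1})/2 for 1 ≤ k ≤ 182. The particular solution to v_k − (v_{k-1} + v_{k+1})/2 = 1 is v_k = −k^2. Adding homogeneous solution A + B k and matching boundaries gives v_k = k (183 − k). Substituting k = 9: v_9 = 9 · 174 = 1566.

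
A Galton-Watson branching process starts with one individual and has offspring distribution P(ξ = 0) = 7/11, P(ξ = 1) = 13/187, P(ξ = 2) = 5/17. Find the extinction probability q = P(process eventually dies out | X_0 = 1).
q = 1

Mean offspring μ = 0·7/11 + 1·13/187 + 2·5/17 = 123/187 ≤ 1. For μ ≤ 1 with offspring not concentrated at 1, the Galton-Watson process goes extinct almost surely, so q = 1.
(Algebraic check: The pgf is f(s) = 7/11 + 13/187·s + 5/17·s². The extinction probability q is the smallest fixed point of f in [0, 1]. Setting s = f(s):
  5/17·s² + (13/187 − 1)·s + 7/11 = 0
  5/17·s² − (7/11 + 5/17)·s + 7/11 = 0
which factors as (s − 1)·(5/17·s − 7/11) = 0, giving roots s = 1 and s = (7/11)/(5/17) = 119/55. Since 119/55 ≥ 1, the smallest root in [0, 1] is s = 1.)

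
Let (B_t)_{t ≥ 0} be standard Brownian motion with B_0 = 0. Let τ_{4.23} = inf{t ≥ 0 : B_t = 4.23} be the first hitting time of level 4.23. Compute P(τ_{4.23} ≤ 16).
P(τ_{4.23} ≤ 16) = 2(1 − Φ(4.23/√16)) = 2(1 − Φ(1.0575)) ≈ 0.2903

By the reflection principle for standard BM, P(τ_b ≤ t) = 2 · P(B_t ≥ b). Since B_t ~ N(0, t), P(B_t ≥ 4.23) = 1 − Φ(4.23/√t) = 1 − Φ(4.23/√16) = 1 − Φ(1.0575) ≈ 0.14514. Doubling: P(τ_{4.23} ≤ 16) ≈ 2 · 0.14514 = 0.29028 ≈ 0.2903.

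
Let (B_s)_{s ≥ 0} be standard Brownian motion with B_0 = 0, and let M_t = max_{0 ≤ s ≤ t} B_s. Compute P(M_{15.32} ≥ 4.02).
P(M_{15.32} ≥ 4.02) = 2·P(B_{15.32} ≥ 4.02) = 2(1 − Φ(4.02/√15.32)) ≈ 0.3044

By the reflection principle for Brownian motion, P(M_t ≥ a) = 2 · P(B_t ≥ a) for a ≥ 0. Since B_t ~ N(0, t), P(B_t ≥ 4.02) = 1 − Φ(4.02/√t) = 1 − Φ(4.02/√15.32) = 1 − Φ(1.0271). So
  P(M_{15.32} ≥ 4.02) = 2(1 − Φ(1.0271)) ≈ 0.3044.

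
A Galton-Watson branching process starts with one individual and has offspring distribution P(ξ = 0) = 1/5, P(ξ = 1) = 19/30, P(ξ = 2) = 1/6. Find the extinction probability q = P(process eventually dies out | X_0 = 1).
q = 1

Mean offspring μ = 0·1/5 + 1·19/30 + 2·1/6 = 29/30 ≤ 1. For μ ≤ 1 with offspring not concentrated at 1, the Galton-Watson process goes extinct almost surely, so q = 1.
(Algebraic check: The pgf is f(s) = 1/5 + 19/30·s + 1/6·s². The extinction probability q is the smallest fixed point of f in [0, 1]. Setting s = f(s):
  1/6·s² + (19/30 − 1)·s + 1/5 = 0
  1/6·s² − (1/5 + 1/6)·s + 1/5 = 0
which factors as (s − 1)·(1/6·s − 1/5) = 0, giving roots s = 1 and s = (1/5)/(1/6) = 6/5. Since 6/5 ≥ 1, the smallest root in [0, 1] is s = 1.)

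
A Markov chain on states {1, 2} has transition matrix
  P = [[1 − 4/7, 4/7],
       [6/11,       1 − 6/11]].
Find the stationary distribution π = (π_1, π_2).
π_1 = 21/43, π_2 = 22/43

Solve πP = π with π_1 + π_2 = 1. From πP = π: π_1 · (1 − 4/7) + π_2 · 6/11 = π_1 ⇒ π_2 · 6/11 = π_1 · 4/7 ⇒ π_2/π_1 = (4/7)/(6/11) = 22/21. Together with π_1 + π_2 = 1:
  π_1 = (6/11)/(4/7 + 6/11) = (6/11)/(86/77) = 21/43,
  π_2 = (4/7)/(4/7 + 6/11) = (4/7)/(86/77) = 22/43.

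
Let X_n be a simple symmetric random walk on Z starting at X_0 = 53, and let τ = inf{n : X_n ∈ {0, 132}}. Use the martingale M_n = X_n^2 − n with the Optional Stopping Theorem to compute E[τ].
E[τ] = 4187

M_n = X_n^2 − n is a martingale (since E[X_{n+1}^2 | F_n] = X_n^2 + 1). By OST (τ has finite mean in a bounded region), E[M_τ] = E[M_0] = X_0^2 − 0 = 53^2 = 2809. Also E[M_τ] = E[X_τ^2] − E[τ]. The walk exits at 0 or 132, with P(hit 132 first) = 53/132, so E[X_τ^2] = 132^2 · 53/132 + 0 = 6996. Thus E[τ] = E[X_τ^2] − E[M_τ] = 6996 − 2809 = 4187 = 53(132 − 53) = 4187.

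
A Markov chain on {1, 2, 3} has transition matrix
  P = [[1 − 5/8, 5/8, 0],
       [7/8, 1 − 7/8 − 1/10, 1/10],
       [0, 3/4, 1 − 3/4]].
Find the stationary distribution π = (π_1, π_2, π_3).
π = (21/38, 15/38, 1/19)

This is a birth-death chain on three states, which satisfies detailed balance: π_1 · P_{12} = π_2 · P_{21} and π_2 · P_{23} = π_3 · P_{32}.
From π_1 · 5/8 = π_2 · 7/8: π_2/π_1 = (5/8)/(7/8) = 5/7.
From π_2 · 1/10 = π_3 · 3/4: π_3/π_2 = (1/10)/(3/4) = 2/15.
Take π_1 proportional to 1; then unnormalized π = (1, 5/7, 2/21). Normalize by dividing by the sum 38/21:
  π = (21/38, 15/38, 1/19).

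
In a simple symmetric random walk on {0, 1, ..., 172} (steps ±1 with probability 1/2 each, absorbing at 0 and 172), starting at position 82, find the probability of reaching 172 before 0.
P(hit 172 before 0) = 82/172 = 41/86

Let u_k = P(hit 172 before 0 | start at k). Then u_0 = 0, u_172 = 1, and u_k = u_{k-1}/2 + u_{k+1}/2 for 1 ≤ k ≤ 171. This harmonic recurrence is solved by u_k = k/172, giving u_82 = 82/172 = 41/86.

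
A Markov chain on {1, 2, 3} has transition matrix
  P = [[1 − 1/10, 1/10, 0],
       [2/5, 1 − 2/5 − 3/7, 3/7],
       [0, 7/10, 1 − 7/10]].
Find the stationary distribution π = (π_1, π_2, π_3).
π = (196/275, 49/275, 6/55)

This is a birth-death chain on three states, which satisfies detailed balance: π_1 · P_{12} = π_2 · P_{21} and π_2 · P_{23} = π_3 · P_{32}.
From π_1 · 1/10 = π_2 · 2/5: π_2/π_1 = (1/10)/(2/5) = 1/4.
From π_2 · 3/7 = π_3 · 7/10: π_3/π_2 = (3/7)/(7/10) = 30/49.
Take π_1 proportional to 1; then unnormalized π = (1, 1/4, 15/98). Normalize by dividing by the sum 275/196:
  π = (196/275, 49/275, 6/55).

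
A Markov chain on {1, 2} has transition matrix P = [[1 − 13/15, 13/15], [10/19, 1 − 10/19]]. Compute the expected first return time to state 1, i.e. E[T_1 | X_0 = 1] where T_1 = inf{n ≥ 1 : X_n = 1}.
E[T_1 | X_0 = 1] = 1/π_1 = 397/150

For an irreducible recurrent Markov chain with stationary distribution π, E[T_i | X_0 = i] = 1/π_i (Kac's formula). Here π_1 = (10/19)/(13/15 + 10/19) = (10/19)/(397/285) = 150/397, so E[T_1 | X_0 = 1] = 1/π_1 = (13/15 + 10/19)/(10/19) = (397/285)/(10/19) = 397/150.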